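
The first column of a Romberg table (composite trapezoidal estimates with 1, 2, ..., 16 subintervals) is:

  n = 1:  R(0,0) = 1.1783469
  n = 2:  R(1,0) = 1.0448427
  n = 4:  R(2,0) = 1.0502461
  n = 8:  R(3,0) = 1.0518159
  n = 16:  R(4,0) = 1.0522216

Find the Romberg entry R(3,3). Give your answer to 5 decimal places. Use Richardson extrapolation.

Richardson extrapolation on the trapezoidal column (denominator 4−1=3):
R(1,1) = (4·1.0448427 − 1.1783469) / 3 = 1.0003413
R(2,1) = (4·1.0502461 − 1.0448427) / 3 = 1.0520472
R(3,1) = (4·1.0518159 − 1.0502461) / 3 = 1.0523392
R(2,2) = (16·1.0520472 − 1.0003413) / 15 = 1.0554943
R(3,2) = 1.0523392 + (1.0523392 − 1.0520472)/15 = 1.0523587
R(3,3) = 1.0523587 + (1.0523587 − 1.0554943)/63 = 1.0523089

1.05231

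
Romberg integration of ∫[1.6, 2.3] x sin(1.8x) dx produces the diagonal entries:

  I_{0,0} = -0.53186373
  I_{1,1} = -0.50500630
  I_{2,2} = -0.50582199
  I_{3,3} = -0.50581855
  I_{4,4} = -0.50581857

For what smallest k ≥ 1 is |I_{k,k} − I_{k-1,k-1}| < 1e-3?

|I_{1,1} − I_{0,0}| = 0.02685743 ≥ 1e-3
|I_{2,2} − I_{1,1}| = 0.00081569 < 1e-3

k = 2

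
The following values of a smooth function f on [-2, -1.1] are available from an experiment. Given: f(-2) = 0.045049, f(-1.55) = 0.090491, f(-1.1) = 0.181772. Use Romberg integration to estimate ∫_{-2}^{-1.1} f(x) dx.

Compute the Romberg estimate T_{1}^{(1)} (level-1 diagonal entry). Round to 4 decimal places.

T_{0}^{(0)} (trapezoid, 1 panel, h=0.9000): 0.102069
T_{1}^{(0)} (trapezoid, 2 panels, h=0.4500): 0.091756
T_{1}^{(1)} = 0.091756 + (0.091756 − 0.102069)/3 = 0.088318

0.0883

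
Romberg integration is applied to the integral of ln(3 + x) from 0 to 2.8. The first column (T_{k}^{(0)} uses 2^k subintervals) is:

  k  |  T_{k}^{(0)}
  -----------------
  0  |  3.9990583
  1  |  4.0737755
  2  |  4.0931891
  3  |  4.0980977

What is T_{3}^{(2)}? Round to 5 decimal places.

4.09974

T_{2}^{(1)} = (4·4.0931891 − 4.0737755) / 3 = 4.0996603
T_{3}^{(1)} = 4.0980977 + (4.0980977 − 4.0931891)/3 = 4.0997339
T_{3}^{(2)} = (16·4.0997339 − 4.0996603) / 15 = 4.0997388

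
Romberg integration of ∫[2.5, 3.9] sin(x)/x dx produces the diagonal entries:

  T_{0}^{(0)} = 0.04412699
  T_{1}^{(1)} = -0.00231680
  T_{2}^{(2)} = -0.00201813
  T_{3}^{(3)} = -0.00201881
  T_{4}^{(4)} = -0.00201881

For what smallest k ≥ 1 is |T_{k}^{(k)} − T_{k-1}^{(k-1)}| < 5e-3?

|T_{1}^{(1)} − T_{0}^{(0)}| = 0.04644379 ≥ 5e-3
|T_{2}^{(2)} − T_{1}^{(1)}| = 0.00029867 < 5e-3

k = 2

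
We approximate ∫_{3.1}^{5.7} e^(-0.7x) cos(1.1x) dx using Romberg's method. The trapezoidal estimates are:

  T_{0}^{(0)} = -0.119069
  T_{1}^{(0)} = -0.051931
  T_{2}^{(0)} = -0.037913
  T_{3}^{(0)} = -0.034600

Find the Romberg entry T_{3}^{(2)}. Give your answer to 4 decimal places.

-0.0335

Richardson extrapolation on the trapezoidal column (denominator 4−1=3):
T_{2}^{(1)} = (4·(-0.037913) − (-0.051931)) / 3 = -0.033240
T_{3}^{(1)} = (4·(-0.034600) − (-0.037913)) / 3 = -0.033496
T_{3}^{(2)} = (16·(-0.033496) − (-0.033240)) / 15 = -0.033513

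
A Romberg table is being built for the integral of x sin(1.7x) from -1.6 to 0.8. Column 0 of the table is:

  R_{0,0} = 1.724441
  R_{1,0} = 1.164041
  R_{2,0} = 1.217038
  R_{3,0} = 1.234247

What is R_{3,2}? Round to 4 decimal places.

1.2403

R_{2,1} = (4·1.217038 − 1.164041) / 3 = 1.234704
R_{3,1} = (4·1.234247 − 1.217038) / 3 = 1.239983
R_{3,2} = 1.239983 + (1.239983 − 1.234704)/15 = 1.240335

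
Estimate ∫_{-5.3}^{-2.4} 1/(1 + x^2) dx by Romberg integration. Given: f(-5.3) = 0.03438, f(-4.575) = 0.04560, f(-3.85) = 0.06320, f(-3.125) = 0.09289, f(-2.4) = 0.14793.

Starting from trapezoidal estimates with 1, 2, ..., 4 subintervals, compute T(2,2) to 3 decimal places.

0.208

T(0,0) (trapezoid, 1 panel, h=2.9000): 0.26435
T(1,0) (trapezoid, 2 panels, h=1.4500): 0.22381
T(2,0) (trapezoid, 4 panels, h=0.7250): 0.21231
T(1,1) = 0.22381 + (0.22381 − 0.26435)/3 = 0.21030
T(2,1) = 0.21231 + (0.21231 − 0.22381)/3 = 0.20848
T(2,2) = 0.20848 + (0.20848 − 0.21030)/15 = 0.20836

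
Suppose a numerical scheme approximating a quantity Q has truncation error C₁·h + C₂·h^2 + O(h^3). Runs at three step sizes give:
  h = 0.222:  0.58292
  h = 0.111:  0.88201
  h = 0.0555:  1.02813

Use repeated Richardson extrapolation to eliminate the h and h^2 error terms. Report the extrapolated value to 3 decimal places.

First eliminate the h term (factor 2^1 = 2):
  B₁ = (2·0.88201 − 0.58292)/1 = 1.18110
  B₂ = (2·1.02813 − 0.88201)/1 = 1.17425
Then eliminate the h^2 term (factor 2^2 = 4):
  (4·1.17425 − 1.18110)/3 = 1.17197

1.172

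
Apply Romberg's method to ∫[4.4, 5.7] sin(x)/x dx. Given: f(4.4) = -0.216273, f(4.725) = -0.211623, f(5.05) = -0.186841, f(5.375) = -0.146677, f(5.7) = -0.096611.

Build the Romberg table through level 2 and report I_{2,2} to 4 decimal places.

-0.2296

I_{0,0} (trapezoid, 1 panel, h=1.3000): -0.203375
I_{1,0} (trapezoid, 2 panels, h=0.6500): -0.223134
I_{2,0} (trapezoid, 4 panels, h=0.3250): -0.228014
I_{1,1} = -0.223134 + (-0.223134 − (-0.203375))/3 = -0.229720
I_{2,1} = -0.228014 + (-0.228014 − (-0.223134))/3 = -0.229641
I_{2,2} = -0.229641 + (-0.229641 − (-0.229720))/15 = -0.229636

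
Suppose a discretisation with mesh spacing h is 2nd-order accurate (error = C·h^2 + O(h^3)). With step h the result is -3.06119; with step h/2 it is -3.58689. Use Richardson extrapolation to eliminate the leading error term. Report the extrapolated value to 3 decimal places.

Extrapolated value = (4·A(h/2) − A(h)) / (4 − 1)
= (4·(-3.58689) − (-3.06119)) / 3
= -11.28637 / 3 = -3.76212

-3.762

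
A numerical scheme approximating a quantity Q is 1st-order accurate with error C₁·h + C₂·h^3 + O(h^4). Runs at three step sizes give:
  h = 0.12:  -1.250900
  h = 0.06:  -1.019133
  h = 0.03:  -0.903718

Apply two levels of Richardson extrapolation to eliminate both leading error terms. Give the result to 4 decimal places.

First eliminate the h term (factor 2^1 = 2):
  B₁ = (2·(-1.019133) − (-1.250900))/1 = -0.787366
  B₂ = (2·(-0.903718) − (-1.019133))/1 = -0.788303
Then eliminate the h^3 term (factor 2^3 = 8):
  (8·(-0.788303) − (-0.787366))/7 = -0.788437

-0.7884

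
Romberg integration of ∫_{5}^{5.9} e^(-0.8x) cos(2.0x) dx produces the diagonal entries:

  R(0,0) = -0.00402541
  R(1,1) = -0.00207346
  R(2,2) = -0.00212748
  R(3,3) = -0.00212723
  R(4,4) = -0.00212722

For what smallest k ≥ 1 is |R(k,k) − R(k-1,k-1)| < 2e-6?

k = 3

|R(1,1) − R(0,0)| = 0.00195195 ≥ 2e-6
|R(2,2) − R(1,1)| = 0.00005402 ≥ 2e-6
|R(3,3) − R(2,2)| = 0.00000025 < 2e-6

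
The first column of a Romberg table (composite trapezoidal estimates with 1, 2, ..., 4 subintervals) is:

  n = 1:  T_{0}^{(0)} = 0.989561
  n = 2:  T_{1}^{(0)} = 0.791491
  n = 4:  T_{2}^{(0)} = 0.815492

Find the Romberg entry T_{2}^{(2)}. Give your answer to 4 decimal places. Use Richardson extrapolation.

0.8300

Richardson extrapolation on the trapezoidal column (denominator 4−1=3):
T_{1}^{(1)} = 0.791491 + (0.791491 − 0.989561)/3 = 0.725468
T_{2}^{(1)} = (4·0.815492 − 0.791491) / 3 = 0.823492
T_{2}^{(2)} = 0.823492 + (0.823492 − 0.725468)/15 = 0.830027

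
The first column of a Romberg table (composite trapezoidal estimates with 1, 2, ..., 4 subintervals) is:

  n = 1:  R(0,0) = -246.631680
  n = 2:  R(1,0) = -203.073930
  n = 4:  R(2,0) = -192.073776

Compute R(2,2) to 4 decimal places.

Richardson extrapolation on the trapezoidal column (denominator 4−1=3):
R(1,1) = (4·(-203.073930) − (-246.631680)) / 3 = -188.554680
R(2,1) = -192.073776 + (-192.073776 − (-203.073930))/3 = -188.407058
R(2,2) = -188.407058 + (-188.407058 − (-188.554680))/15 = -188.397217

-188.3972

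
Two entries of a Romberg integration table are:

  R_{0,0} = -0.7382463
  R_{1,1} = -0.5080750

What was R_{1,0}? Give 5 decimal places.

From R_{1,1} = (4·R_{1,0} − R_{0,0})/3, solve for R_{1,0}:
4·R_{1,0} = 3·(-0.5080750) + (-0.7382463) = -2.2624713
R_{1,0} = -0.5656178

-0.56562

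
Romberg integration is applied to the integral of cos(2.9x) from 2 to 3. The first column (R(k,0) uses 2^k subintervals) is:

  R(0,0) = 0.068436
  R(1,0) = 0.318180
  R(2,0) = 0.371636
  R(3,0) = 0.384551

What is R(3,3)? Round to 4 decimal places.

R(1,1) = (4·0.318180 − 0.068436) / 3 = 0.401428
R(2,1) = 0.371636 + (0.371636 − 0.318180)/3 = 0.389455
R(3,1) = (4·0.384551 − 0.371636) / 3 = 0.388856
R(2,2) = 0.389455 + (0.389455 − 0.401428)/15 = 0.388657
R(3,2) = 0.388856 + (0.388856 − 0.389455)/15 = 0.388816
R(3,3) = (64·0.388816 − 0.388657) / 63 = 0.388819

0.3888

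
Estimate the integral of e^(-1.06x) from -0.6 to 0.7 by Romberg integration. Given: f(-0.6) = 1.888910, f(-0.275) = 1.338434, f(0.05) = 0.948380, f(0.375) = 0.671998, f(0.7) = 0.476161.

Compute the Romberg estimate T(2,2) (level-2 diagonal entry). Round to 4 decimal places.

T(0,0) (trapezoid, 1 panel, h=1.3000): 1.537296
T(1,0) (trapezoid, 2 panels, h=0.6500): 1.385095
T(2,0) (trapezoid, 4 panels, h=0.3250): 1.345938
T(1,1) = 1.385095 + (1.385095 − 1.537296)/3 = 1.334361
T(2,1) = 1.345938 + (1.345938 − 1.385095)/3 = 1.332886
T(2,2) = 1.332886 + (1.332886 − 1.334361)/15 = 1.332788

1.3328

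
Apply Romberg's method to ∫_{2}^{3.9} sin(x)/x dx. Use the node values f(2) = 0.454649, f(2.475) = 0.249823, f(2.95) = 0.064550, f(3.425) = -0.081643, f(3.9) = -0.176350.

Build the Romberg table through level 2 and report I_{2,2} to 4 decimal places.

I_{0,0} (trapezoid, 1 panel, h=1.9000): 0.264384
I_{1,0} (trapezoid, 2 panels, h=0.9500): 0.193515
I_{2,0} (trapezoid, 4 panels, h=0.4750): 0.176643
I_{1,1} = 0.193515 + (0.193515 − 0.264384)/3 = 0.169892
I_{2,1} = 0.176643 + (0.176643 − 0.193515)/3 = 0.171019
I_{2,2} = 0.171019 + (0.171019 − 0.169892)/15 = 0.171094

0.1711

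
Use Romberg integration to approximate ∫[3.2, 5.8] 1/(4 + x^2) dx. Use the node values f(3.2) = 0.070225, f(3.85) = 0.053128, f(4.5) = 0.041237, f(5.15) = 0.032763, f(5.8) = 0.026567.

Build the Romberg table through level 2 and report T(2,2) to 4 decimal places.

T(0,0) (trapezoid, 1 panel, h=2.6000): 0.125830
T(1,0) (trapezoid, 2 panels, h=1.3000): 0.116523
T(2,0) (trapezoid, 4 panels, h=0.6500): 0.114091
T(1,1) = 0.116523 + (0.116523 − 0.125830)/3 = 0.113421
T(2,1) = 0.114091 + (0.114091 − 0.116523)/3 = 0.113280
T(2,2) = 0.113280 + (0.113280 − 0.113421)/15 = 0.113271

0.1133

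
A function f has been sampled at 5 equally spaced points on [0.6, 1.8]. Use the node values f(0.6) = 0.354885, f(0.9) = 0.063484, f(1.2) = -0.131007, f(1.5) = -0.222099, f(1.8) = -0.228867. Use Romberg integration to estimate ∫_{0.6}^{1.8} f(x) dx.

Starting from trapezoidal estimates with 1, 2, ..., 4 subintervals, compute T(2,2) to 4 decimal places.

T(0,0) (trapezoid, 1 panel, h=1.2000): 0.075611
T(1,0) (trapezoid, 2 panels, h=0.6000): -0.040799
T(2,0) (trapezoid, 4 panels, h=0.3000): -0.067984
T(1,1) = -0.040799 + (-0.040799 − 0.075611)/3 = -0.079602
T(2,1) = -0.067984 + (-0.067984 − (-0.040799))/3 = -0.077046
T(2,2) = -0.077046 + (-0.077046 − (-0.079602))/15 = -0.076876

-0.0769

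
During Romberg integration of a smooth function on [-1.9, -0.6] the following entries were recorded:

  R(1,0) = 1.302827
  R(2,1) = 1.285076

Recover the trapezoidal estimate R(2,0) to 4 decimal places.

1.2895

From R(2,1) = (4·R(2,0) − R(1,0))/3, solve for R(2,0):
4·R(2,0) = 3·1.285076 + 1.302827 = 5.158055
R(2,0) = 1.289514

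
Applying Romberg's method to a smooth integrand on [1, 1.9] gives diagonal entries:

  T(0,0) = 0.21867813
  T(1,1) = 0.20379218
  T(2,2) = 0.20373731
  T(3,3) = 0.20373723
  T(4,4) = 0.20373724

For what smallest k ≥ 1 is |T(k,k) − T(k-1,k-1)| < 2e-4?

k = 2

|T(1,1) − T(0,0)| = 0.01488595 ≥ 2e-4
|T(2,2) − T(1,1)| = 0.00005487 < 2e-4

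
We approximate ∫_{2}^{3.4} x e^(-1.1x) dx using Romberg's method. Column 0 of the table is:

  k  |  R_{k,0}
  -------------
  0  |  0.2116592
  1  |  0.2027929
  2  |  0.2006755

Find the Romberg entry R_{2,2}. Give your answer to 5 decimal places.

0.19998

Richardson extrapolation on the trapezoidal column (denominator 4−1=3):
R_{1,1} = (4·0.2027929 − 0.2116592) / 3 = 0.1998375
R_{2,1} = 0.2006755 + (0.2006755 − 0.2027929)/3 = 0.1999697
R_{2,2} = 0.1999697 + (0.1999697 − 0.1998375)/15 = 0.1999785
(Column j=1 coincides with Simpson's rule on the same nodes.)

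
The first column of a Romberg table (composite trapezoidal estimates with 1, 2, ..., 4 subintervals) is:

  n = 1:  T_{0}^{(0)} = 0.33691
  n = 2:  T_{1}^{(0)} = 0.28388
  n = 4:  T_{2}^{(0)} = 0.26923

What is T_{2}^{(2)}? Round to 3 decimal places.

0.264

Richardson extrapolation on the trapezoidal column (denominator 4−1=3):
T_{1}^{(1)} = 0.28388 + (0.28388 − 0.33691)/3 = 0.26620
T_{2}^{(1)} = 0.26923 + (0.26923 − 0.28388)/3 = 0.26435
T_{2}^{(2)} = 0.26435 + (0.26435 − 0.26620)/15 = 0.26423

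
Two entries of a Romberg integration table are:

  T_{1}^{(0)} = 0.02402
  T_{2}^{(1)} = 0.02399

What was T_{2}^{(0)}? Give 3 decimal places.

From T_{2}^{(1)} = (4·T_{2}^{(0)} − T_{1}^{(0)})/3, solve for T_{2}^{(0)}:
4·T_{2}^{(0)} = 3·0.02399 + 0.02402 = 0.09599
T_{2}^{(0)} = 0.02400

0.024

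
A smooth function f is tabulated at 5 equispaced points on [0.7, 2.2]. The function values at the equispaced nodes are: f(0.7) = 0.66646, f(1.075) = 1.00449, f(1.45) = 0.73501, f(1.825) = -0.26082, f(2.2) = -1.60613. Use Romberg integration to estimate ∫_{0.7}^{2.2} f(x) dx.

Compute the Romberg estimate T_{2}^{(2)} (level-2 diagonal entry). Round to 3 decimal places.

T_{0}^{(0)} (trapezoid, 1 panel, h=1.5000): -0.70475
T_{1}^{(0)} (trapezoid, 2 panels, h=0.7500): 0.19888
T_{2}^{(0)} (trapezoid, 4 panels, h=0.3750): 0.37832
T_{1}^{(1)} = 0.19888 + (0.19888 − (-0.70475))/3 = 0.50009
T_{2}^{(1)} = 0.37832 + (0.37832 − 0.19888)/3 = 0.43813
T_{2}^{(2)} = 0.43813 + (0.43813 − 0.50009)/15 = 0.43400

0.434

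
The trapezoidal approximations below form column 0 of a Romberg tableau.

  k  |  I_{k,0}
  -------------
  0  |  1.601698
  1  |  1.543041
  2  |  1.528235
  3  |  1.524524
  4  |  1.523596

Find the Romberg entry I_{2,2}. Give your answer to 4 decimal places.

1.5233

I_{1,1} = (4·1.543041 − 1.601698) / 3 = 1.523489
I_{2,1} = 1.528235 + (1.528235 − 1.543041)/3 = 1.523300
I_{2,2} = 1.523300 + (1.523300 − 1.523489)/15 = 1.523287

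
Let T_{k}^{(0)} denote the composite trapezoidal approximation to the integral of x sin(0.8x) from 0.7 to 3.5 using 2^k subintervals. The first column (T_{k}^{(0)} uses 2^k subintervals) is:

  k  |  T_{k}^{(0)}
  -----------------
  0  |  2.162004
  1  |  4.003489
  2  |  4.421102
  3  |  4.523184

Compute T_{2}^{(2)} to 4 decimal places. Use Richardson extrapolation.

T_{1}^{(1)} = 4.003489 + (4.003489 − 2.162004)/3 = 4.617317
T_{2}^{(1)} = 4.421102 + (4.421102 − 4.003489)/3 = 4.560306
T_{2}^{(2)} = (16·4.560306 − 4.617317) / 15 = 4.556505

4.5565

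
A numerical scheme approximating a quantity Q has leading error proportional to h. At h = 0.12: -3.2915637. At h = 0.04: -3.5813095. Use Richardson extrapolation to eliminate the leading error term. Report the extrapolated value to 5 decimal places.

Extrapolated value = (3·A(h/3) − A(h)) / (3 − 1)
= (3·(-3.5813095) − (-3.2915637)) / 2
= -7.4523648 / 2 = -3.7261824

-3.72618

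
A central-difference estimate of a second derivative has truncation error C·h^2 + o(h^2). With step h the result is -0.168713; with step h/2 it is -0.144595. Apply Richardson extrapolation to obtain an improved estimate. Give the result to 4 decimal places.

Extrapolated value = (4·A(h/2) − A(h)) / (4 − 1)
= (4·(-0.144595) − (-0.168713)) / 3
= -0.409667 / 3 = -0.136556

-0.1366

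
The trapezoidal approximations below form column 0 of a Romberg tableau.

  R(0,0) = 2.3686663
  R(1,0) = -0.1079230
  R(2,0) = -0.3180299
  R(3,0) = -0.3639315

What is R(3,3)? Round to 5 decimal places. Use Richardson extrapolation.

R(1,1) = -0.1079230 + (-0.1079230 − 2.3686663)/3 = -0.9334528
R(2,1) = -0.3180299 + (-0.3180299 − (-0.1079230))/3 = -0.3880655
R(3,1) = (4·(-0.3639315) − (-0.3180299)) / 3 = -0.3792320
R(2,2) = (16·(-0.3880655) − (-0.9334528)) / 15 = -0.3517063
R(3,2) = (16·(-0.3792320) − (-0.3880655)) / 15 = -0.3786431
R(3,3) = -0.3786431 + (-0.3786431 − (-0.3517063))/63 = -0.3790707

-0.37907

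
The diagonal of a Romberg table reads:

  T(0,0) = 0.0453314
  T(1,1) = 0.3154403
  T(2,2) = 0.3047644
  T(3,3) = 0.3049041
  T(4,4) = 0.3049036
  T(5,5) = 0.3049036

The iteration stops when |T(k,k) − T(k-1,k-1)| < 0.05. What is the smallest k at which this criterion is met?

|T(1,1) − T(0,0)| = 0.2701089 ≥ 0.05
|T(2,2) − T(1,1)| = 0.0106759 < 0.05

k = 2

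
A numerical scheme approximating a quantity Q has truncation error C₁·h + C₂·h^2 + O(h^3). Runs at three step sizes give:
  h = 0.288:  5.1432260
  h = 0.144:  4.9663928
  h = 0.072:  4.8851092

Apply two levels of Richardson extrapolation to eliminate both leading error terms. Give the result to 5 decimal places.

4.80858

First eliminate the h term (factor 2^1 = 2):
  B₁ = (2·4.9663928 − 5.1432260)/1 = 4.7895596
  B₂ = (2·4.8851092 − 4.9663928)/1 = 4.8038256
Then eliminate the h^2 term (factor 2^2 = 4):
  (4·4.8038256 − 4.7895596)/3 = 4.8085809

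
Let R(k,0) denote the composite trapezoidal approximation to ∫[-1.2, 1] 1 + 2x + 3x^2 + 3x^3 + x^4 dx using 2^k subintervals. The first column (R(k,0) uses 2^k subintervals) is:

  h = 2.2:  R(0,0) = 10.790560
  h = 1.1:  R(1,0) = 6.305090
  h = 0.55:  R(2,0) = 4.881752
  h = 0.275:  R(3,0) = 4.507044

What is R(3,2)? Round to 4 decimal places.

R(2,1) = (4·4.881752 − 6.305090) / 3 = 4.407306
R(3,1) = (4·4.507044 − 4.881752) / 3 = 4.382141
R(3,2) = 4.382141 + (4.382141 − 4.407306)/15 = 4.380463

4.3805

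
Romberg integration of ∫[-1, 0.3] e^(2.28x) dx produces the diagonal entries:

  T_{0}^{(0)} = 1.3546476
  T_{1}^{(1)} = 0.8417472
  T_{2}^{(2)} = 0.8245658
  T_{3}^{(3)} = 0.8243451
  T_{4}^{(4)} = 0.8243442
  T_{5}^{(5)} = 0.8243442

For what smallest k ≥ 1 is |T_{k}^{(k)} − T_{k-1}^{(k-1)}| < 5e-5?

|T_{1}^{(1)} − T_{0}^{(0)}| = 0.5129004 ≥ 5e-5
|T_{2}^{(2)} − T_{1}^{(1)}| = 0.0171814 ≥ 5e-5
|T_{3}^{(3)} − T_{2}^{(2)}| = 0.0002207 ≥ 5e-5
|T_{4}^{(4)} − T_{3}^{(3)}| = 0.0000009 < 5e-5

k = 4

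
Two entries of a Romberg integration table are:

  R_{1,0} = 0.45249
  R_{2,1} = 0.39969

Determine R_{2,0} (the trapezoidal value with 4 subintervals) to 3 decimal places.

0.413

From R_{2,1} = (4·R_{2,0} − R_{1,0})/3, solve for R_{2,0}:
4·R_{2,0} = 3·0.39969 + 0.45249 = 1.65156
R_{2,0} = 0.41289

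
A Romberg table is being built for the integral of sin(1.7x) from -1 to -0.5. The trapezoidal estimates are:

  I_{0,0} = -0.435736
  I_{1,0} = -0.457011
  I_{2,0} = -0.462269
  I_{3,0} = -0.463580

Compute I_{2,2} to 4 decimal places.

-0.4640

I_{1,1} = (4·(-0.457011) − (-0.435736)) / 3 = -0.464103
I_{2,1} = -0.462269 + (-0.462269 − (-0.457011))/3 = -0.464022
I_{2,2} = -0.464022 + (-0.464022 − (-0.464103))/15 = -0.464017
(Column j=1 coincides with Simpson's rule on the same nodes.)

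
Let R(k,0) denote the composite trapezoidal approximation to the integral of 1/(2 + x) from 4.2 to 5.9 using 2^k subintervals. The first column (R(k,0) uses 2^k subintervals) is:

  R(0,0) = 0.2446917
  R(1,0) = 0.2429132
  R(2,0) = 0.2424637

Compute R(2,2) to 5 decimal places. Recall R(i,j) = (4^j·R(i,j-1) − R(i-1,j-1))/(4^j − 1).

0.24231

R(1,1) = (4·0.2429132 − 0.2446917) / 3 = 0.2423204
R(2,1) = 0.2424637 + (0.2424637 − 0.2429132)/3 = 0.2423139
R(2,2) = (16·0.2423139 − 0.2423204) / 15 = 0.2423135
(Column j=1 coincides with Simpson's rule on the same nodes.)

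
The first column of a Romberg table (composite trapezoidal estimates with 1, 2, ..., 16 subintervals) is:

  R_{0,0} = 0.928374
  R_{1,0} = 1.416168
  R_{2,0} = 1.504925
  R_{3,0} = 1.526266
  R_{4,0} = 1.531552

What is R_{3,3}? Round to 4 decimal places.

R_{1,1} = (4·1.416168 − 0.928374) / 3 = 1.578766
R_{2,1} = (4·1.504925 − 1.416168) / 3 = 1.534511
R_{3,1} = (4·1.526266 − 1.504925) / 3 = 1.533380
R_{2,2} = (16·1.534511 − 1.578766) / 15 = 1.531561
R_{3,2} = 1.533380 + (1.533380 − 1.534511)/15 = 1.533305
R_{3,3} = 1.533305 + (1.533305 − 1.531561)/63 = 1.533333

1.5333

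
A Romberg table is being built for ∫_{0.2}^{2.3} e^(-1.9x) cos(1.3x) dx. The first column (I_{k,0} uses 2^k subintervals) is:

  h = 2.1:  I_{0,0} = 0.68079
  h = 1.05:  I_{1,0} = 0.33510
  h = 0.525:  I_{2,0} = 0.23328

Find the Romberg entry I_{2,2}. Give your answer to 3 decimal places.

Richardson extrapolation on the trapezoidal column (denominator 4−1=3):
I_{1,1} = (4·0.33510 − 0.68079) / 3 = 0.21987
I_{2,1} = 0.23328 + (0.23328 − 0.33510)/3 = 0.19934
I_{2,2} = (16·0.19934 − 0.21987) / 15 = 0.19797

0.198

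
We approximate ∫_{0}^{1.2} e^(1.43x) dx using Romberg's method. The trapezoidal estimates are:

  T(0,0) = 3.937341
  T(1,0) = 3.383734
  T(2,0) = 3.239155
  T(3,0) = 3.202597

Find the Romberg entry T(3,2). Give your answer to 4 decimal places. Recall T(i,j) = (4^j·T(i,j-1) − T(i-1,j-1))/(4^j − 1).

Richardson extrapolation on the trapezoidal column (denominator 4−1=3):
T(2,1) = 3.239155 + (3.239155 − 3.383734)/3 = 3.190962
T(3,1) = 3.202597 + (3.202597 − 3.239155)/3 = 3.190411
T(3,2) = 3.190411 + (3.190411 − 3.190962)/15 = 3.190374

3.1904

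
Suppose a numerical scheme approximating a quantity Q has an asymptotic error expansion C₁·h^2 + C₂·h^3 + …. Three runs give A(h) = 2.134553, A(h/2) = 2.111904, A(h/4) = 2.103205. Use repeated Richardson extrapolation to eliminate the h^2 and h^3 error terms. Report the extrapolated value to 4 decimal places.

2.0997

First eliminate the h^2 term (factor 2^2 = 4):
  B₁ = (4·2.111904 − 2.134553)/3 = 2.104354
  B₂ = (4·2.103205 − 2.111904)/3 = 2.100305
Then eliminate the h^3 term (factor 2^3 = 8):
  (8·2.100305 − 2.104354)/7 = 2.099727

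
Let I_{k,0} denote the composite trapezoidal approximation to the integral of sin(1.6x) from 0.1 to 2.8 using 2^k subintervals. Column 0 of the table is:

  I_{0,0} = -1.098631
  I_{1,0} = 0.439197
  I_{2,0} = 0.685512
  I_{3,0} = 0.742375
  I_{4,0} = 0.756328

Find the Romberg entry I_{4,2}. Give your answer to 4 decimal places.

0.7610

I_{3,1} = 0.742375 + (0.742375 − 0.685512)/3 = 0.761329
I_{4,1} = (4·0.756328 − 0.742375) / 3 = 0.760979
I_{4,2} = (16·0.760979 − 0.761329) / 15 = 0.760956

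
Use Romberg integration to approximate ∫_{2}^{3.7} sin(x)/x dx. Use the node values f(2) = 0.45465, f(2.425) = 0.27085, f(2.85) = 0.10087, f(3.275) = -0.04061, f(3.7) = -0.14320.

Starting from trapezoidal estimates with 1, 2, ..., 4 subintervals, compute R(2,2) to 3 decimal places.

R(0,0) (trapezoid, 1 panel, h=1.7000): 0.26473
R(1,0) (trapezoid, 2 panels, h=0.8500): 0.21811
R(2,0) (trapezoid, 4 panels, h=0.4250): 0.20690
R(1,1) = 0.21811 + (0.21811 − 0.26473)/3 = 0.20257
R(2,1) = 0.20690 + (0.20690 − 0.21811)/3 = 0.20316
R(2,2) = 0.20316 + (0.20316 − 0.20257)/15 = 0.20320

0.203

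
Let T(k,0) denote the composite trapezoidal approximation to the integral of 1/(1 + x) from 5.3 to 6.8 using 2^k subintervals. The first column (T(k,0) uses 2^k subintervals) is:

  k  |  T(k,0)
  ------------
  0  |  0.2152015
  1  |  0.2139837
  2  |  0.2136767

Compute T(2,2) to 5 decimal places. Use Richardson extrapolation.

0.21357

T(1,1) = 0.2139837 + (0.2139837 − 0.2152015)/3 = 0.2135778
T(2,1) = (4·0.2136767 − 0.2139837) / 3 = 0.2135744
T(2,2) = (16·0.2135744 − 0.2135778) / 15 = 0.2135742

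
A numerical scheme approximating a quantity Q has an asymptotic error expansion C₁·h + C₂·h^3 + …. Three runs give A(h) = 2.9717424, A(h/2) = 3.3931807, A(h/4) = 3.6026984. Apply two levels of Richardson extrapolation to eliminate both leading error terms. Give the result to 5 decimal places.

First eliminate the h term (factor 2^1 = 2):
  B₁ = (2·3.3931807 − 2.9717424)/1 = 3.8146190
  B₂ = (2·3.6026984 − 3.3931807)/1 = 3.8122161
Then eliminate the h^3 term (factor 2^3 = 8):
  (8·3.8122161 − 3.8146190)/7 = 3.8118728

3.81187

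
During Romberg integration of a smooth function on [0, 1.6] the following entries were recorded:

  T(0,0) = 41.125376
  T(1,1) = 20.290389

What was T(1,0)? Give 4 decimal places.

From T(1,1) = (4·T(1,0) − T(0,0))/3, solve for T(1,0):
4·T(1,0) = 3·20.290389 + 41.125376 = 101.996543
T(1,0) = 25.499136

25.4991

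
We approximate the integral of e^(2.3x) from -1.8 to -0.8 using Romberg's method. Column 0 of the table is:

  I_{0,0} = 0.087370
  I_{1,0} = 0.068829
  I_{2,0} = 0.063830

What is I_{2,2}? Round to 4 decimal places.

0.0621

Richardson extrapolation on the trapezoidal column (denominator 4−1=3):
I_{1,1} = 0.068829 + (0.068829 − 0.087370)/3 = 0.062649
I_{2,1} = 0.063830 + (0.063830 − 0.068829)/3 = 0.062164
I_{2,2} = (16·0.062164 − 0.062649) / 15 = 0.062132
(Column j=1 coincides with Simpson's rule on the same nodes.)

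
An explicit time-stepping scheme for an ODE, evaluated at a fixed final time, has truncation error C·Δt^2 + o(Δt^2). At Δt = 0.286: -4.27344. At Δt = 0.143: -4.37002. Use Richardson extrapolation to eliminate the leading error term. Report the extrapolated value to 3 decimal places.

The leading error scales as Δt^2; refining by a factor of 2 reduces it by 2^2 = 4.
Extrapolated value = (4·A(Δt/2) − A(Δt)) / (4 − 1)
= (4·(-4.37002) − (-4.27344)) / 3
= -13.20664 / 3 = -4.40221

-4.402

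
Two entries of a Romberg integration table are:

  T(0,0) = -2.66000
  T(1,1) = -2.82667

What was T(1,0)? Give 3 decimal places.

-2.785

From T(1,1) = (4·T(1,0) − T(0,0))/3, solve for T(1,0):
4·T(1,0) = 3·(-2.82667) + (-2.66000) = -11.14001
T(1,0) = -2.78500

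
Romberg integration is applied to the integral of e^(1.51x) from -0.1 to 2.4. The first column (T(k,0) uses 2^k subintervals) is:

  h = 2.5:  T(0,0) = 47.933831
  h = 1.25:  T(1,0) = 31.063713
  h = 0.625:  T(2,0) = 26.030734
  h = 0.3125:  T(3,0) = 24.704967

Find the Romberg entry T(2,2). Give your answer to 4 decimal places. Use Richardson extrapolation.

24.2806

T(1,1) = 31.063713 + (31.063713 − 47.933831)/3 = 25.440340
T(2,1) = 26.030734 + (26.030734 − 31.063713)/3 = 24.353074
T(2,2) = (16·24.353074 − 25.440340) / 15 = 24.280590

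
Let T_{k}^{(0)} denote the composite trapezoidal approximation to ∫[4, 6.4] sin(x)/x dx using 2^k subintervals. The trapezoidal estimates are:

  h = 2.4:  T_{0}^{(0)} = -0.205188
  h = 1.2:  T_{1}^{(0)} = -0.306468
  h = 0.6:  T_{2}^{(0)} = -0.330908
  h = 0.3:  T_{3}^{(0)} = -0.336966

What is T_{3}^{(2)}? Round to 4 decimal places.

Richardson extrapolation on the trapezoidal column (denominator 4−1=3):
T_{2}^{(1)} = (4·(-0.330908) − (-0.306468)) / 3 = -0.339055
T_{3}^{(1)} = -0.336966 + (-0.336966 − (-0.330908))/3 = -0.338985
T_{3}^{(2)} = -0.338985 + (-0.338985 − (-0.339055))/15 = -0.338980

-0.3390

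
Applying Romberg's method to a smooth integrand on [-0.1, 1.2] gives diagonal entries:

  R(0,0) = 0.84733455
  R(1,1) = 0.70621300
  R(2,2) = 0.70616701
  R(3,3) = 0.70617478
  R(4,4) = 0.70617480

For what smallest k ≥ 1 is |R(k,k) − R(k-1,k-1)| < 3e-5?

k = 3

|R(1,1) − R(0,0)| = 0.14112155 ≥ 3e-5
|R(2,2) − R(1,1)| = 0.00004599 ≥ 3e-5
|R(3,3) − R(2,2)| = 0.00000777 < 3e-5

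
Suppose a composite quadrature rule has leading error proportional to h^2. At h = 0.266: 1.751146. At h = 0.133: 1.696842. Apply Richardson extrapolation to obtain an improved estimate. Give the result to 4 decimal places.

The leading error scales as h^2; refining by a factor of 2 reduces it by 2^2 = 4.
Extrapolated value = (4·A(h/2) − A(h)) / (4 − 1)
= (4·1.696842 − 1.751146) / 3
= 5.036222 / 3 = 1.678741

1.6787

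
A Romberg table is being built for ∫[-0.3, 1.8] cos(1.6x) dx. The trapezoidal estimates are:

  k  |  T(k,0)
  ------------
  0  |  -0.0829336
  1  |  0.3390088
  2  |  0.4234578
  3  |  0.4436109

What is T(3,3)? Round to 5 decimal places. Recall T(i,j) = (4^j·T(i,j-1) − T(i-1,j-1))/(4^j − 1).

Richardson extrapolation on the trapezoidal column (denominator 4−1=3):
T(1,1) = 0.3390088 + (0.3390088 − (-0.0829336))/3 = 0.4796563
T(2,1) = 0.4234578 + (0.4234578 − 0.3390088)/3 = 0.4516075
T(3,1) = (4·0.4436109 − 0.4234578) / 3 = 0.4503286
T(2,2) = 0.4516075 + (0.4516075 − 0.4796563)/15 = 0.4497376
T(3,2) = 0.4503286 + (0.4503286 − 0.4516075)/15 = 0.4502433
T(3,3) = (64·0.4502433 − 0.4497376) / 63 = 0.4502513

0.45025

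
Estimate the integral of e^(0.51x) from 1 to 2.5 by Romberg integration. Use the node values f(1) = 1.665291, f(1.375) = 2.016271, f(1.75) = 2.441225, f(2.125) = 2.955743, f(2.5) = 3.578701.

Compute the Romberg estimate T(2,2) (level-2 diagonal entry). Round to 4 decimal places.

T(0,0) (trapezoid, 1 panel, h=1.5000): 3.932994
T(1,0) (trapezoid, 2 panels, h=0.7500): 3.797416
T(2,0) (trapezoid, 4 panels, h=0.3750): 3.763213
T(1,1) = 3.797416 + (3.797416 − 3.932994)/3 = 3.752223
T(2,1) = 3.763213 + (3.763213 − 3.797416)/3 = 3.751812
T(2,2) = 3.751812 + (3.751812 − 3.752223)/15 = 3.751785

3.7518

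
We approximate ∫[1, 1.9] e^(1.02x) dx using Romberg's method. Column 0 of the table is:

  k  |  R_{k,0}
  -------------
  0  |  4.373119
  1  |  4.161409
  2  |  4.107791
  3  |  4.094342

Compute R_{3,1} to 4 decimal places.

4.0899

R_{3,1} = 4.094342 + (4.094342 − 4.107791)/3 = 4.089859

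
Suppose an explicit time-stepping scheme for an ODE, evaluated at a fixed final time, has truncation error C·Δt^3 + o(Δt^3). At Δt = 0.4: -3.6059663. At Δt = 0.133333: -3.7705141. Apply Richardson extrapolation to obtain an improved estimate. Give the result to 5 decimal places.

-3.77684

The leading error scales as Δt^3; refining by a factor of 3 reduces it by 3^3 = 27.
Extrapolated value = (27·A(Δt/3) − A(Δt)) / (27 − 1)
= (27·(-3.7705141) − (-3.6059663)) / 26
= -98.1979144 / 26 = -3.7768429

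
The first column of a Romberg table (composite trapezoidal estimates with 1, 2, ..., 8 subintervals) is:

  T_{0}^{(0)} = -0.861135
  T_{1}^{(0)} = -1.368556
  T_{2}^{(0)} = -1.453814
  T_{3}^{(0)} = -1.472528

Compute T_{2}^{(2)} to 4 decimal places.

-1.4785

Richardson extrapolation on the trapezoidal column (denominator 4−1=3):
T_{1}^{(1)} = (4·(-1.368556) − (-0.861135)) / 3 = -1.537696
T_{2}^{(1)} = (4·(-1.453814) − (-1.368556)) / 3 = -1.482233
T_{2}^{(2)} = (16·(-1.482233) − (-1.537696)) / 15 = -1.478535
(Column j=1 coincides with Simpson's rule on the same nodes.)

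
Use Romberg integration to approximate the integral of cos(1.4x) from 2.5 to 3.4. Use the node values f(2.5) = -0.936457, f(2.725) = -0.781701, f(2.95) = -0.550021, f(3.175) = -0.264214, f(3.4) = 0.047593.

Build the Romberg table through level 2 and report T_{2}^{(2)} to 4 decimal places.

T_{0}^{(0)} (trapezoid, 1 panel, h=0.9000): -0.399989
T_{1}^{(0)} (trapezoid, 2 panels, h=0.4500): -0.447504
T_{2}^{(0)} (trapezoid, 4 panels, h=0.2250): -0.459083
T_{1}^{(1)} = -0.447504 + (-0.447504 − (-0.399989))/3 = -0.463342
T_{2}^{(1)} = -0.459083 + (-0.459083 − (-0.447504))/3 = -0.462943
T_{2}^{(2)} = -0.462943 + (-0.462943 − (-0.463342))/15 = -0.462916

-0.4629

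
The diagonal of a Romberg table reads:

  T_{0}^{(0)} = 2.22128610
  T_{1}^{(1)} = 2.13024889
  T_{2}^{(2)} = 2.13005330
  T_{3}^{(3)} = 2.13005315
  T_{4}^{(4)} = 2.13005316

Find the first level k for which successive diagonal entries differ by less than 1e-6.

|T_{1}^{(1)} − T_{0}^{(0)}| = 0.09103721 ≥ 1e-6
|T_{2}^{(2)} − T_{1}^{(1)}| = 0.00019559 ≥ 1e-6
|T_{3}^{(3)} − T_{2}^{(2)}| = 0.00000015 < 1e-6

k = 3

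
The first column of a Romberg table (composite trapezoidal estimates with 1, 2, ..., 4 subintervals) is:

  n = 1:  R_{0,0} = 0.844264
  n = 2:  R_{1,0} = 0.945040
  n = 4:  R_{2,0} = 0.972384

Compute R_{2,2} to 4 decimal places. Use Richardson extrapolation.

R_{1,1} = (4·0.945040 − 0.844264) / 3 = 0.978632
R_{2,1} = (4·0.972384 − 0.945040) / 3 = 0.981499
R_{2,2} = (16·0.981499 − 0.978632) / 15 = 0.981690

0.9817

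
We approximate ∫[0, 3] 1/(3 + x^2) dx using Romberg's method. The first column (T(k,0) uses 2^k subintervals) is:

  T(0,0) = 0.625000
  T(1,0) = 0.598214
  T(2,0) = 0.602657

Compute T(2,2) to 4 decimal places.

Richardson extrapolation on the trapezoidal column (denominator 4−1=3):
T(1,1) = 0.598214 + (0.598214 − 0.625000)/3 = 0.589285
T(2,1) = (4·0.602657 − 0.598214) / 3 = 0.604138
T(2,2) = (16·0.604138 − 0.589285) / 15 = 0.605128
(Column j=1 coincides with Simpson's rule on the same nodes.)

0.6051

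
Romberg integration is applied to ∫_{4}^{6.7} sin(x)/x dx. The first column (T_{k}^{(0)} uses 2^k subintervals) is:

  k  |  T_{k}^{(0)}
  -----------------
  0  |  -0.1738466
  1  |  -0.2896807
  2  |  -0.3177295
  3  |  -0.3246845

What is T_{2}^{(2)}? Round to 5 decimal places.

-0.32700

Richardson extrapolation on the trapezoidal column (denominator 4−1=3):
T_{1}^{(1)} = -0.2896807 + (-0.2896807 − (-0.1738466))/3 = -0.3282921
T_{2}^{(1)} = (4·(-0.3177295) − (-0.2896807)) / 3 = -0.3270791
T_{2}^{(2)} = (16·(-0.3270791) − (-0.3282921)) / 15 = -0.3269982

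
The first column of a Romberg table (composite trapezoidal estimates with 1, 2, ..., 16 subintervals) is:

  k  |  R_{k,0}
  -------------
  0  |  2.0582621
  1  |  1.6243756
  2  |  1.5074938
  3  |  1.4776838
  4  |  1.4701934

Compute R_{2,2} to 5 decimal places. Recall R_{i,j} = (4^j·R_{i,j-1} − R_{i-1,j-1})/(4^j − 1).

R_{1,1} = (4·1.6243756 − 2.0582621) / 3 = 1.4797468
R_{2,1} = 1.5074938 + (1.5074938 − 1.6243756)/3 = 1.4685332
R_{2,2} = (16·1.4685332 − 1.4797468) / 15 = 1.4677856

1.46779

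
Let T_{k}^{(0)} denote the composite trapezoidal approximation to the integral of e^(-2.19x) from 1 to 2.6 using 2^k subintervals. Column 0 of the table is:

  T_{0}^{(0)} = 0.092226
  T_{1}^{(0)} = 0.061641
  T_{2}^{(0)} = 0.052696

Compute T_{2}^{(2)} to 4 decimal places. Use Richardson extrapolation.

0.0496

Richardson extrapolation on the trapezoidal column (denominator 4−1=3):
T_{1}^{(1)} = (4·0.061641 − 0.092226) / 3 = 0.051446
T_{2}^{(1)} = 0.052696 + (0.052696 − 0.061641)/3 = 0.049714
T_{2}^{(2)} = 0.049714 + (0.049714 − 0.051446)/15 = 0.049599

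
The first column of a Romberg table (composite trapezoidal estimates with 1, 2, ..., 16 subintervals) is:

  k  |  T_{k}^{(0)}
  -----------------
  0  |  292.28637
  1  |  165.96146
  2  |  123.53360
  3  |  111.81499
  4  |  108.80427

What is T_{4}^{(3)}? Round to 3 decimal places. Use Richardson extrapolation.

T_{2}^{(1)} = 123.53360 + (123.53360 − 165.96146)/3 = 109.39098
T_{3}^{(1)} = (4·111.81499 − 123.53360) / 3 = 107.90879
T_{4}^{(1)} = 108.80427 + (108.80427 − 111.81499)/3 = 107.80070
T_{3}^{(2)} = (16·107.90879 − 109.39098) / 15 = 107.80998
T_{4}^{(2)} = (16·107.80070 − 107.90879) / 15 = 107.79349
T_{4}^{(3)} = (64·107.79349 − 107.80998) / 63 = 107.79323

107.793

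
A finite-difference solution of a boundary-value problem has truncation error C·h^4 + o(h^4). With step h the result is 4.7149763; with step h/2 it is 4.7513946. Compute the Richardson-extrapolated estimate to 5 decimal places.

4.75382

The leading error scales as h^4; refining by a factor of 2 reduces it by 2^4 = 16.
Extrapolated value = (16·A(h/2) − A(h)) / (16 − 1)
= (16·4.7513946 − 4.7149763) / 15
= 71.3073373 / 15 = 4.7538225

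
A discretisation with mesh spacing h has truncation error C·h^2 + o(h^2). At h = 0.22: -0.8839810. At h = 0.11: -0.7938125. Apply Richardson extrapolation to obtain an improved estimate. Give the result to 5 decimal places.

-0.76376

Extrapolated value = (4·A(h/2) − A(h)) / (4 − 1)
= (4·(-0.7938125) − (-0.8839810)) / 3
= -2.2912690 / 3 = -0.7637563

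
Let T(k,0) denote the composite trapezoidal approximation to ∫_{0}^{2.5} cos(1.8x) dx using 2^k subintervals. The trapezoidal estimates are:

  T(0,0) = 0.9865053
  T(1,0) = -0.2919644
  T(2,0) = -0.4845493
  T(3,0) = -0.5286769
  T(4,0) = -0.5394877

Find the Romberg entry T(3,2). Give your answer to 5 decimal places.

T(2,1) = (4·(-0.4845493) − (-0.2919644)) / 3 = -0.5487443
T(3,1) = -0.5286769 + (-0.5286769 − (-0.4845493))/3 = -0.5433861
T(3,2) = -0.5433861 + (-0.5433861 − (-0.5487443))/15 = -0.5430289

-0.54303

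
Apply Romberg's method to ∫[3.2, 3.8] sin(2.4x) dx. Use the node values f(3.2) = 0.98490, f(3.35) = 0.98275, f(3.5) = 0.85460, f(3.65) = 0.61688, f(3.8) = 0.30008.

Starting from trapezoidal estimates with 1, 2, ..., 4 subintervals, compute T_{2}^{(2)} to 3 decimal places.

T_{0}^{(0)} (trapezoid, 1 panel, h=0.6000): 0.38549
T_{1}^{(0)} (trapezoid, 2 panels, h=0.3000): 0.44913
T_{2}^{(0)} (trapezoid, 4 panels, h=0.1500): 0.46451
T_{1}^{(1)} = 0.44913 + (0.44913 − 0.38549)/3 = 0.47034
T_{2}^{(1)} = 0.46451 + (0.46451 − 0.44913)/3 = 0.46964
T_{2}^{(2)} = 0.46964 + (0.46964 − 0.47034)/15 = 0.46959

0.470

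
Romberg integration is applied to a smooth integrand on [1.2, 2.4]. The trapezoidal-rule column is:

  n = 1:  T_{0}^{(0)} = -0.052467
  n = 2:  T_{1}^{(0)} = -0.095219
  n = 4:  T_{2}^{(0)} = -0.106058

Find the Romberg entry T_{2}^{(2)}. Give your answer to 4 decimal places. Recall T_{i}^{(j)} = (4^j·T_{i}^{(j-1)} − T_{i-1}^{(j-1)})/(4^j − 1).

-0.1097

T_{1}^{(1)} = (4·(-0.095219) − (-0.052467)) / 3 = -0.109470
T_{2}^{(1)} = -0.106058 + (-0.106058 − (-0.095219))/3 = -0.109671
T_{2}^{(2)} = (16·(-0.109671) − (-0.109470)) / 15 = -0.109684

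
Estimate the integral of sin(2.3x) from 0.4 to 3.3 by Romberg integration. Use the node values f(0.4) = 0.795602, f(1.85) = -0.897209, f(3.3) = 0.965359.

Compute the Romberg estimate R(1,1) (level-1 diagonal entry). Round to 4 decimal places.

R(0,0) (trapezoid, 1 panel, h=2.9000): 2.553393
R(1,0) (trapezoid, 2 panels, h=1.4500): -0.024256
R(1,1) = -0.024256 + (-0.024256 − 2.553393)/3 = -0.883472

-0.8835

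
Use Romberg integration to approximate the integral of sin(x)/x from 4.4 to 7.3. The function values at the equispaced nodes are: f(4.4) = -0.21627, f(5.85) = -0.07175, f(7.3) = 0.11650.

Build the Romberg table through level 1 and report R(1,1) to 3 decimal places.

-0.187

R(0,0) (trapezoid, 1 panel, h=2.9000): -0.14467
R(1,0) (trapezoid, 2 panels, h=1.4500): -0.17637
R(1,1) = -0.17637 + (-0.17637 − (-0.14467))/3 = -0.18694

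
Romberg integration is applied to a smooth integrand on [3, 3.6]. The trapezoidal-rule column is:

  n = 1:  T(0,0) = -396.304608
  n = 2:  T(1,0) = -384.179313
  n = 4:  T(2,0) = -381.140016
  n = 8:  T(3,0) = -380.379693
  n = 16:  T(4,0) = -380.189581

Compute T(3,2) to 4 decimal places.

-380.1262

T(2,1) = -381.140016 + (-381.140016 − (-384.179313))/3 = -380.126917
T(3,1) = (4·(-380.379693) − (-381.140016)) / 3 = -380.126252
T(3,2) = (16·(-380.126252) − (-380.126917)) / 15 = -380.126208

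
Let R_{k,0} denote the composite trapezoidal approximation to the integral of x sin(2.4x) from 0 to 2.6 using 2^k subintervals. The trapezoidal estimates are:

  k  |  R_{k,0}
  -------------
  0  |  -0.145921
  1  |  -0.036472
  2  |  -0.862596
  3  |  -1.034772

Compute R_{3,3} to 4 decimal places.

R_{1,1} = (4·(-0.036472) − (-0.145921)) / 3 = 0.000011
R_{2,1} = -0.862596 + (-0.862596 − (-0.036472))/3 = -1.137971
R_{3,1} = (4·(-1.034772) − (-0.862596)) / 3 = -1.092164
R_{2,2} = (16·(-1.137971) − 0.000011) / 15 = -1.213836
R_{3,2} = (16·(-1.092164) − (-1.137971)) / 15 = -1.089110
R_{3,3} = (64·(-1.089110) − (-1.213836)) / 63 = -1.087130

-1.0871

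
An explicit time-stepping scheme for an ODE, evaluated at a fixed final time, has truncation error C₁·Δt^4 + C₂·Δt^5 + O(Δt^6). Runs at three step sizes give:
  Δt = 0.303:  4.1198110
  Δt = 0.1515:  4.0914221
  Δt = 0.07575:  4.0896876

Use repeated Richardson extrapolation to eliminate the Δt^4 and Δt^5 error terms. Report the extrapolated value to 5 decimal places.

First eliminate the Δt^4 term (factor 2^4 = 16):
  B₁ = (16·4.0914221 − 4.1198110)/15 = 4.0895295
  B₂ = (16·4.0896876 − 4.0914221)/15 = 4.0895720
Then eliminate the Δt^5 term (factor 2^5 = 32):
  (32·4.0895720 − 4.0895295)/31 = 4.0895734

4.08957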